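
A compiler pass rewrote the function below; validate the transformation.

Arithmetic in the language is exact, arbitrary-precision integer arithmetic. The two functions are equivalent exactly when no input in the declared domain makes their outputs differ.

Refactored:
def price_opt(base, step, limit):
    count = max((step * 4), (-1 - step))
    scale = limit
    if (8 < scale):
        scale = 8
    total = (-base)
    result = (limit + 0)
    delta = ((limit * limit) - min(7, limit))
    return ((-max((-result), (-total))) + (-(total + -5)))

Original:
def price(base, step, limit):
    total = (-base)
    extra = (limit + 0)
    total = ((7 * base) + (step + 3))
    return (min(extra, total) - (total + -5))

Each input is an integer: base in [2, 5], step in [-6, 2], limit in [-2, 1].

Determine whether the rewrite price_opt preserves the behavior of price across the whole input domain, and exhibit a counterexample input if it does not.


On input base=2, step=-6, limit=-2, price returns -8 while price_opt returns 5.
verdict: not equivalent; witness: base=2, step=-6, limit=-2


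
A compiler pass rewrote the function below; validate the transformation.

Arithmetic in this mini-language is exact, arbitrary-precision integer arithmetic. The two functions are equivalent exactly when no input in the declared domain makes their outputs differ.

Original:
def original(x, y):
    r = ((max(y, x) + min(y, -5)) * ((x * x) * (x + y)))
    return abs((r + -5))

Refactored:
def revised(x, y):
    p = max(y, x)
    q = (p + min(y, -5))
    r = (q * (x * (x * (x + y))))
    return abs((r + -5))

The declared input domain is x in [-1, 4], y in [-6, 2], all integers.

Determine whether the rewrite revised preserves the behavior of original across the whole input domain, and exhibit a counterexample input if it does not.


Comparing the listings, the differences include: statement counts differ; local variable names differ.
One worked example (x=2, y=1) — original: r := -36 | result 41; revised: p := 2 | q := -3 | r := -36 | result 41; agreement on 41.
Every one of the 54 inputs gives matching results.
verdict: equivalent


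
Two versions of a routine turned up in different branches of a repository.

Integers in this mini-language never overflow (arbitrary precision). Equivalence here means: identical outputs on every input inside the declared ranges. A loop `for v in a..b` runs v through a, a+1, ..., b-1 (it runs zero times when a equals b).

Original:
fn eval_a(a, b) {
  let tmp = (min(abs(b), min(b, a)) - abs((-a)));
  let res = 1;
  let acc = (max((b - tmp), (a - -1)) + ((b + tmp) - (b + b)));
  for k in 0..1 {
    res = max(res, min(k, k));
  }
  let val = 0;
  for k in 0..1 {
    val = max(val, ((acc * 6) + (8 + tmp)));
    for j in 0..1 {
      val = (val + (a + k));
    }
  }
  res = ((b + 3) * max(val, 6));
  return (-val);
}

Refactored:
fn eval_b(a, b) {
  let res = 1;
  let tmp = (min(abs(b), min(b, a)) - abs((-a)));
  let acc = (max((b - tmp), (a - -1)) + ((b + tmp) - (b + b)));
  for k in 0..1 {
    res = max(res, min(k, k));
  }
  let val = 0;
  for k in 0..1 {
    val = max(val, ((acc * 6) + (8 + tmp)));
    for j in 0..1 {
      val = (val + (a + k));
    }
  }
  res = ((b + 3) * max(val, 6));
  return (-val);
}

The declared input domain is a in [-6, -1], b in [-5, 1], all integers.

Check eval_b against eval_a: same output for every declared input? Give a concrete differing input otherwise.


Reading the diff, among the changes: same computation, different form.
As a probe, take a=-4, b=-4: eval_a runs tmp := -8 | res := 1 | acc := 0 | iter k=0: | res := 1 | val := 0 | iter k=0: | val := 0 | iter j=0: | val := -4 | res := -6 | result 4; eval_b runs res := 1 | tmp := -8 | acc := 0 | iter k=0: | res := 1 | val := 0 | iter k=0: | val := 0 | iter j=0: | val := -4 | res := -6 | result 4; both end at 4.
An exhaustive pass over the 42 declared inputs shows identical outputs.
verdict: equivalent


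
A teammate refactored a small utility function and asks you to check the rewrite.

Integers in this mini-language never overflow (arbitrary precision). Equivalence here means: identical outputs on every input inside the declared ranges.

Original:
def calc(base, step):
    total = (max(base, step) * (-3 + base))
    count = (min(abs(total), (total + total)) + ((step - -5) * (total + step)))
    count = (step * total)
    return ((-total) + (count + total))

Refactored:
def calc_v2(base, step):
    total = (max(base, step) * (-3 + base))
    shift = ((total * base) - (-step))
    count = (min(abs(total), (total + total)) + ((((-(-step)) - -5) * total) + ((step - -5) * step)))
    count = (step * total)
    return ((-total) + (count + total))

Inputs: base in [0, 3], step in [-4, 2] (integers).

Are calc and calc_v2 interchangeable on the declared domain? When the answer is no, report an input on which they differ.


Reading the diff, among the changes: constant usage differs, statement counts differ, arithmetic usage differs, local variable names differ.
One worked example (base=0, step=1) — calc: total=-3, then count=-18, then count=-3, then returns -3; calc_v2: total=-3, then shift=1, then count=-18, then count=-3, then returns -3; agreement on -3.
Checked all 28 inputs in the declared domain: the outputs agree on every one.
verdict: equivalent


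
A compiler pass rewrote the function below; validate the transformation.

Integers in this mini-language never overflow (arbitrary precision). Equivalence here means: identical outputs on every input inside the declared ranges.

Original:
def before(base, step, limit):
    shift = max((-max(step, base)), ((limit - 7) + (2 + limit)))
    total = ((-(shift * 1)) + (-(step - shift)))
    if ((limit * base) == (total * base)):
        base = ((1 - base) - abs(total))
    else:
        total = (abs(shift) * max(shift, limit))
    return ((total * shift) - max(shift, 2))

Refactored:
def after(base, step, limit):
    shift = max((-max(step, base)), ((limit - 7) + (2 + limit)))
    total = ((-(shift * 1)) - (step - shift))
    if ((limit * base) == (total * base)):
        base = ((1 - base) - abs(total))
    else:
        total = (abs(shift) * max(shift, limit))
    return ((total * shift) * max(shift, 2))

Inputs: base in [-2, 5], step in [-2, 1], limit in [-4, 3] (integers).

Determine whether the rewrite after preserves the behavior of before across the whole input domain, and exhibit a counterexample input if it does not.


Try base=-2, step=-2, limit=-4.
before: shift := 2 | total := 2 | ((limit * base) == (total * base)): false | total := 4 | result 6
after: shift := 2 | total := 2 | ((limit * base) == (total * base)): false | total := 4 | result 16
6 != 16, so the rewrite changes behavior.
verdict: not equivalent; witness: base=-2, step=-2, limit=-4


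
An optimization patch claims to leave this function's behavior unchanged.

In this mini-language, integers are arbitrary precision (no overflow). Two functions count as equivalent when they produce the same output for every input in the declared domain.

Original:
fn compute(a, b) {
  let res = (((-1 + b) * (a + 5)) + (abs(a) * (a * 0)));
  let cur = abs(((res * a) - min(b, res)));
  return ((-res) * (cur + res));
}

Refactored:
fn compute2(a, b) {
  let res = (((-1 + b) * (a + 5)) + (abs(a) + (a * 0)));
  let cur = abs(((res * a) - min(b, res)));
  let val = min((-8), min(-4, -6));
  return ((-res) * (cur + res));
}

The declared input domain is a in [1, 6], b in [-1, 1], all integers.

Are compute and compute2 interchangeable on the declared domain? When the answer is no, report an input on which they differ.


These are not equivalent — on a=1, b=-1 the outputs split (-144 vs -121).
compute: res = -12; cur = 0; return -144
compute2: res = -11; cur = 0; val = -8; return -121
verdict: not equivalent; witness: a=1, b=-1


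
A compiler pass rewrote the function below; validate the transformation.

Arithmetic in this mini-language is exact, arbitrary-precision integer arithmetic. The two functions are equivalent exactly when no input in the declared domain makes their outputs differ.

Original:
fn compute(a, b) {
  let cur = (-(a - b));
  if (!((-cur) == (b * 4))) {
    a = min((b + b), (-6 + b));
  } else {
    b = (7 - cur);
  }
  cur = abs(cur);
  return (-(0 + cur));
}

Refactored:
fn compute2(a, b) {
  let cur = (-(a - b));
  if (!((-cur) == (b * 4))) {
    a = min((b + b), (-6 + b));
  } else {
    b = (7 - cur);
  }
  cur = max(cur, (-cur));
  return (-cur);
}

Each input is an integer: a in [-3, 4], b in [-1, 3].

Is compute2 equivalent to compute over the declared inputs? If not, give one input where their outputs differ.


Reading the diff, among the changes: arithmetic usage differs, plus min/max/abs usage differs, plus constant usage differs.
As a probe, take a=-1, b=3: compute runs cur := 4 | (!((-cur) == (b * 4))): true | a := -3 | cur := 4 | result -4; compute2 runs cur := 4 | (!((-cur) == (b * 4))): true | a := -3 | cur := 4 | result -4; both end at -4.
Checked all 40 inputs in the declared domain: the outputs agree on every one.
verdict: equivalent


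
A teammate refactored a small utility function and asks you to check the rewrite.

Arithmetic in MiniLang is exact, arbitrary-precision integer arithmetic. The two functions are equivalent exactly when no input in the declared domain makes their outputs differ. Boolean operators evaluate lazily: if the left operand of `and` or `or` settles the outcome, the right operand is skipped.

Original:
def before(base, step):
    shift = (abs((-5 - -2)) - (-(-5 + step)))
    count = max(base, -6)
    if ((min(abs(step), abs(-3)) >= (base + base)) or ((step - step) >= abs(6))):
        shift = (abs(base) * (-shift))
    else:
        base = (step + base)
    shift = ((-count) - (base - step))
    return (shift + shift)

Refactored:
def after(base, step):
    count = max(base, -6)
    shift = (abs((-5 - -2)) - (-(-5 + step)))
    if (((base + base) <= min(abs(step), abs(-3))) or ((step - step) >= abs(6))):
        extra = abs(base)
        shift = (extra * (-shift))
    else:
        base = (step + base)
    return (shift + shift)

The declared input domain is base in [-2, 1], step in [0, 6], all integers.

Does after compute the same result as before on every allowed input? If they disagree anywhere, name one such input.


Evaluate both at base=-2, step=1.
before: shift=-1, then count=-2, then ((min(abs(step), abs(-3)) >= (base + base)) or ((step - step) >= abs(6))) is true, then shift=2, then shift=5, then returns 10
after: count=-2, then shift=-1, then (((base + base) <= min(abs(step), abs(-3))) or ((step - step) >= abs(6))) is true, then extra=2, then shift=2, then returns 4
10 != 4, so the rewrite changes behavior.
verdict: not equivalent; witness: base=-2, step=1


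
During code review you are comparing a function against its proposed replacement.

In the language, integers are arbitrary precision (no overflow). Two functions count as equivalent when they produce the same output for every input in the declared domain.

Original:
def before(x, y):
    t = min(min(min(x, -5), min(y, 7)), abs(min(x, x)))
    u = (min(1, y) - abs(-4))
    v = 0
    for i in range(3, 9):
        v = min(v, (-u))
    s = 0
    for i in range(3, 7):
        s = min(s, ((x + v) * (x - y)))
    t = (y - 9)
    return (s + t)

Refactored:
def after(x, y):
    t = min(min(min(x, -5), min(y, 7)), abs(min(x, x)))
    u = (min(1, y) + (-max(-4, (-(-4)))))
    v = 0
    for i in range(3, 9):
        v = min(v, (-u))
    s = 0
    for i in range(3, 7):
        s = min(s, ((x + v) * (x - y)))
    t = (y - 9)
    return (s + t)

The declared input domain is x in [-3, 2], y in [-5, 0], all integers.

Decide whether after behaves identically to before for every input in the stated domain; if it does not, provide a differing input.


Comparing the listings, the differences include: arithmetic usage differs; and min/max/abs usage differs; and constant usage differs.
Tracing x=-1, y=-4: before: t = -5; u = -8; v = 0; [i=3]; v = 0; [i=4]; v = 0; [i=5]; v = 0; [i=6]; v = 0; [i=7]; v = 0; [i=8]; v = 0; s = 0; [i=3]; s = -3; [i=4]; s = -3; [i=5]; s = -3; [i=6]; s = -3; t = -13; return -16 | after: t = -5; u = -8; v = 0; [i=3]; v = 0; [i=4]; v = 0; [i=5]; v = 0; [i=6]; v = 0; [i=7]; v = 0; [i=8]; v = 0; s = 0; [i=3]; s = -3; [i=4]; s = -3; [i=5]; s = -3; [i=6]; s = -3; t = -13; return -16 — matching result -16.
An exhaustive pass over the 36 declared inputs shows identical outputs.
verdict: equivalent


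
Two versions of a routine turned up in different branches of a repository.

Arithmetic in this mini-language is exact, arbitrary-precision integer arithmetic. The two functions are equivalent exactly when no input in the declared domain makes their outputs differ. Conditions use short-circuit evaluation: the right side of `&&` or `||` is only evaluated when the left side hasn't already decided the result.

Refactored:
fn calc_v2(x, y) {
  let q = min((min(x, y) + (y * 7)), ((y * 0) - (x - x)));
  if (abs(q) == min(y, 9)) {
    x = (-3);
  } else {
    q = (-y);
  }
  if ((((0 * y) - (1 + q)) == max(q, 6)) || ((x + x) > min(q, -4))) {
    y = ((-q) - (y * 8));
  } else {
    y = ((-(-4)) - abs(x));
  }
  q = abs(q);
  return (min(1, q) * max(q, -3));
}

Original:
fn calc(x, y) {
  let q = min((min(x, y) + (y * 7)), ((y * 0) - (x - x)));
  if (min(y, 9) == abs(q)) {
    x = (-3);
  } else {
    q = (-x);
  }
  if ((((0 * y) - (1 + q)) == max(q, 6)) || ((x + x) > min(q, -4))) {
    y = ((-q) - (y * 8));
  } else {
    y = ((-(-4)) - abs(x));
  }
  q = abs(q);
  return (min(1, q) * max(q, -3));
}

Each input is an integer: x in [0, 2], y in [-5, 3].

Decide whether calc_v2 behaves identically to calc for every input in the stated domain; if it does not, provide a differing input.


The rewrite breaks on x=0, y=-5, where the results are 0 and 5.
calc: q := -40 | (min(y, 9) == abs(q)): false | q := 0 | ((((0 * y) - (1 + q)) == max(q, 6)) || ((x + x) > min(q, -4))): true | y := 40 | q := 0 | result 0
calc_v2: q := -40 | (abs(q) == min(y, 9)): false | q := 5 | ((((0 * y) - (1 + q)) == max(q, 6)) || ((x + x) > min(q, -4))): true | y := 35 | q := 5 | result 5
verdict: not equivalent; witness: x=0, y=-5


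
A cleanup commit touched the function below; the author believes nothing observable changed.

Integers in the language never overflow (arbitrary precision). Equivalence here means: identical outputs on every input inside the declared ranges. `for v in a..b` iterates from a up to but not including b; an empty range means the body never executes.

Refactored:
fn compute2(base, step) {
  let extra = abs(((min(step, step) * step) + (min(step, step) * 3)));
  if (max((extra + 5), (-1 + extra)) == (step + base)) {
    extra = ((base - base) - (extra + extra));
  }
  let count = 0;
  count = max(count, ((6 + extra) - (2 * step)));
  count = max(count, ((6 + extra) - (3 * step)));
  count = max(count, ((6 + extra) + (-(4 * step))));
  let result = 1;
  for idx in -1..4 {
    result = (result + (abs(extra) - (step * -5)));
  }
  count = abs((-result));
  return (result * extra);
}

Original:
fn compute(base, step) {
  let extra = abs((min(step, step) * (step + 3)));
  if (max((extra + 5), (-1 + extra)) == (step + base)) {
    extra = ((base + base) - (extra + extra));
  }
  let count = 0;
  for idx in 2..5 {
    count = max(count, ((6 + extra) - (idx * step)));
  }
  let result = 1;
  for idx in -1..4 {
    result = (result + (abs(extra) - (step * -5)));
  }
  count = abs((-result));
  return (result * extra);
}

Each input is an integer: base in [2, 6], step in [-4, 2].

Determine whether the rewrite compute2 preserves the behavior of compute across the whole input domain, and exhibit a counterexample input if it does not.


Take base=5, step=0.
compute: extra=0, then (max((extra + 5), (-1 + extra)) == (step + base)) is true, then extra=10, then count=0, then (idx=2), then count=16, then (idx=3), then count=16, then (idx=4), then count=16, then result=1, then (idx=-1), then result=11, then (idx=0), then result=21, then (idx=1), then result=31, then (idx=2), then result=41, then (idx=3), then result=51, then count=51, then returns 510
compute2: extra=0, then (max((extra + 5), (-1 + extra)) == (step + base)) is true, then extra=0, then count=0, then count=6, then count=6, then count=6, then result=1, then (idx=-1), then result=1, then (idx=0), then result=1, then (idx=1), then result=1, then (idx=2), then result=1, then (idx=3), then result=1, then count=1, then returns 0
510 against 0: the behavior changed.
verdict: not equivalent; witness: base=5, step=0


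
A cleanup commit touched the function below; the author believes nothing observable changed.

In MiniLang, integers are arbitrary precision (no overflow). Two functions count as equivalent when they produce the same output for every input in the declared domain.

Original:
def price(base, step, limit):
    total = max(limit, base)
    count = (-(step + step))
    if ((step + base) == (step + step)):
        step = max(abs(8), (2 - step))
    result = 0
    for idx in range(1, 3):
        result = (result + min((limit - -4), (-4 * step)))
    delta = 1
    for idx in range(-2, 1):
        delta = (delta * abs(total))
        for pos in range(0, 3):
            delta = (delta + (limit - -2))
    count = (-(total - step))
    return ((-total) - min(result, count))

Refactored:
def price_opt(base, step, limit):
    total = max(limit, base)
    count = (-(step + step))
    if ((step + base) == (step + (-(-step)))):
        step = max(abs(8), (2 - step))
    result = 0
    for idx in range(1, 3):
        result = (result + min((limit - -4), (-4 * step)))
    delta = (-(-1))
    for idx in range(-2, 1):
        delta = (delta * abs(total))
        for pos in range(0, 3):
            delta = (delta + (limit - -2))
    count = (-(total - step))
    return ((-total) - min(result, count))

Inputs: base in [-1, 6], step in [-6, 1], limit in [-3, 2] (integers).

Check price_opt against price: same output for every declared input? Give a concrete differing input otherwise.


The two versions differ — the changes include same computation, different form.
One worked example (base=0, step=-5, limit=2) — price: total=2, then count=10, then ((step + base) == (step + step)) is false, then result=0, then (idx=1), then result=6, then (idx=2), then result=12, then delta=1, then (idx=-2), then delta=2, then (pos=0), then delta=6, then (pos=1), then delta=10, then (pos=2), then delta=14, then (idx=-1), then delta=28, then (pos=0), then delta=32, then (pos=1), then delta=36, then (pos=2), then delta=40, then (idx=0), then delta=80, then (pos=0), then delta=84, then (pos=1), then delta=88, then (pos=2), then delta=92, then count=-7, then returns 5; price_opt: total=2, then count=10, then ((step + base) == (step + (-(-step)))) is false, then result=0, then (idx=1), then result=6, then (idx=2), then result=12, then delta=1, then (idx=-2), then delta=2, then (pos=0), then delta=6, then (pos=1), then delta=10, then (pos=2), then delta=14, then (idx=-1), then delta=28, then (pos=0), then delta=32, then (pos=1), then delta=36, then (pos=2), then delta=40, then (idx=0), then delta=80, then (pos=0), then delta=84, then (pos=1), then delta=88, then (pos=2), then delta=92, then count=-7, then returns 5; agreement on 5.
Across all 384 domain points the two functions coincide.
verdict: equivalent


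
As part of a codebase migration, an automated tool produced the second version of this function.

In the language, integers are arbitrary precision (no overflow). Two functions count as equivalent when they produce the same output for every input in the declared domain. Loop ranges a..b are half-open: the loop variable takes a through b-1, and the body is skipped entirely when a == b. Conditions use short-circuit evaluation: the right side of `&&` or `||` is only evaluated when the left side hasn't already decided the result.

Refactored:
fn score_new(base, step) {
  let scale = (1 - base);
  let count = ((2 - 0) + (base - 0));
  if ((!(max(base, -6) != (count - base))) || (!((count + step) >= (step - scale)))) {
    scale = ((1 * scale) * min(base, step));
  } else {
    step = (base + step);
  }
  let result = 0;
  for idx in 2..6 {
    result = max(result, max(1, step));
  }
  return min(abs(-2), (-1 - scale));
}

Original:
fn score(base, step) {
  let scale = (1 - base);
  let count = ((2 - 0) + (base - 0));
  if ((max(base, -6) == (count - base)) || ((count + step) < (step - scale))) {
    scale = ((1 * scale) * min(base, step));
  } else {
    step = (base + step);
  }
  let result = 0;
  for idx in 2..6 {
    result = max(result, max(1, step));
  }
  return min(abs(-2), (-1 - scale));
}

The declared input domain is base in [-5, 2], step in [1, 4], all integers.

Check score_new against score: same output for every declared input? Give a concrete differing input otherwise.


This is a faithful refactor — comparison usage differs, plus boolean connective usage differs, but the computed results match everywhere.
As a probe, take base=1, step=4: score runs scale becomes 0; next count becomes 3; next ((max(base, -6) == (count - base)) || ((count + step) < (step - scale))) evaluates to false; next step becomes 5; next result becomes 0; next at idx=2:; next result becomes 5; next at idx=3:; next result becomes 5; next at idx=4:; next result becomes 5; next at idx=5:; next result becomes 5; next final value -1; score_new runs scale becomes 0; next count becomes 3; next ((!(max(base, -6) != (count - base))) || (!((count + step) >= (step - scale)))) evaluates to false; next step becomes 5; next result becomes 0; next at idx=2:; next result becomes 5; next at idx=3:; next result becomes 5; next at idx=4:; next result becomes 5; next at idx=5:; next result becomes 5; next final value -1; both end at -1.
Sweeping the whole domain (32 inputs) finds no disagreement.
verdict: equivalent


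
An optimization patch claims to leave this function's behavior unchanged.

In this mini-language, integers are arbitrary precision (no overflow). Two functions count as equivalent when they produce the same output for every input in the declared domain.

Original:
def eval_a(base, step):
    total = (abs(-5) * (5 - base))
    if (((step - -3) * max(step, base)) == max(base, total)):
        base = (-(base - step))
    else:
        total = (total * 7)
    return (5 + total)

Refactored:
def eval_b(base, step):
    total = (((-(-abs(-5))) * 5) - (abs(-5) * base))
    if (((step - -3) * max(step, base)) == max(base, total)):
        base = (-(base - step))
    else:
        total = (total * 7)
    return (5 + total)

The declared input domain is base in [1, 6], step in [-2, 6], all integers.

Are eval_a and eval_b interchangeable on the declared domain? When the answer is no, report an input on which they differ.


Changes here: arithmetic usage differs, min/max/abs usage differs, constant usage differs; the full 54-point sweep finds no disagreement.
verdict: equivalent


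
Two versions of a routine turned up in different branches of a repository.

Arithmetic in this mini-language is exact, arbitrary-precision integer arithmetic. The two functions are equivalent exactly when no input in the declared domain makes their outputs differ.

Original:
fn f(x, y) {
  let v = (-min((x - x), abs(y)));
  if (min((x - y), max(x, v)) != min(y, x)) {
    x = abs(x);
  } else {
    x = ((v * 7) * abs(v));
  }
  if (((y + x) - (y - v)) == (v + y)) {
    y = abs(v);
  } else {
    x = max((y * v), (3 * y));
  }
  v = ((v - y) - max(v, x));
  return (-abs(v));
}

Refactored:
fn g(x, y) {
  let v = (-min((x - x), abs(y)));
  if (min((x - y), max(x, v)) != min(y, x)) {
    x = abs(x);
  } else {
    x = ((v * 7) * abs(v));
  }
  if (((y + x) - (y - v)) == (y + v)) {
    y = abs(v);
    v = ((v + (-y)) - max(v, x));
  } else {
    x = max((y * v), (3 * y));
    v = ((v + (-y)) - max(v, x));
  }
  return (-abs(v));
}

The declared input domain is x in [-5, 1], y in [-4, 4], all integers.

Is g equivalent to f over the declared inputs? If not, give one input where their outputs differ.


The two versions differ — the changes include arithmetic usage differs, and min/max/abs usage differs, and statement counts differ.
Spot check at x=-2, y=-4 — f: v becomes 0; next (min((x - y), max(x, v)) != min(y, x)) evaluates to true; next x becomes 2; next (((y + x) - (y - v)) == (v + y)) evaluates to false; next x becomes 0; next v becomes 4; next final value -4. g: v becomes 0; next (min((x - y), max(x, v)) != min(y, x)) evaluates to true; next x becomes 2; next (((y + x) - (y - v)) == (y + v)) evaluates to false; next x becomes 0; next v becomes 4; next final value -4. Both give -4.
Across all 63 domain points the two functions coincide.
verdict: equivalent


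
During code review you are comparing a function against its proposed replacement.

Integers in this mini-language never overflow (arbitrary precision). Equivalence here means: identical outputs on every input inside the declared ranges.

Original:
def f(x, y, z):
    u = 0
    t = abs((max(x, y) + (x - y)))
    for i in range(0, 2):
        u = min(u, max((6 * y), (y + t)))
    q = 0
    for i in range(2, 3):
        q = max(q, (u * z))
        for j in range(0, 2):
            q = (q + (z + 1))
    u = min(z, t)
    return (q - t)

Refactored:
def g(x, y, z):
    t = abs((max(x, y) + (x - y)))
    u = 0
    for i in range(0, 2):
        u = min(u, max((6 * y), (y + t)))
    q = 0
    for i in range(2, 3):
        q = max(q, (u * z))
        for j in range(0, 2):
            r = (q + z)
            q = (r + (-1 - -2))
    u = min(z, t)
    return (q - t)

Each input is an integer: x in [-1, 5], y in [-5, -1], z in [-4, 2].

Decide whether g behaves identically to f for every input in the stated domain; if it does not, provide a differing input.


Behavior is preserved: although local variable names differ, plus constant usage differs, plus arithmetic usage differs, plus statement counts differ, the outputs never diverge.
Tracing x=3, y=-2, z=-3: f: u = 0; t = 8; [i=0]; u = 0; [i=1]; u = 0; q = 0; [i=2]; q = 0; [j=0]; q = -2; [j=1]; q = -4; u = -3; return -12 | g: t = 8; u = 0; [i=0]; u = 0; [i=1]; u = 0; q = 0; [i=2]; q = 0; [j=0]; r = -3; q = -2; [j=1]; r = -5; q = -4; u = -3; return -12 — matching result -12.
Checked all 245 inputs in the declared domain: the outputs agree on every one.
verdict: equivalent


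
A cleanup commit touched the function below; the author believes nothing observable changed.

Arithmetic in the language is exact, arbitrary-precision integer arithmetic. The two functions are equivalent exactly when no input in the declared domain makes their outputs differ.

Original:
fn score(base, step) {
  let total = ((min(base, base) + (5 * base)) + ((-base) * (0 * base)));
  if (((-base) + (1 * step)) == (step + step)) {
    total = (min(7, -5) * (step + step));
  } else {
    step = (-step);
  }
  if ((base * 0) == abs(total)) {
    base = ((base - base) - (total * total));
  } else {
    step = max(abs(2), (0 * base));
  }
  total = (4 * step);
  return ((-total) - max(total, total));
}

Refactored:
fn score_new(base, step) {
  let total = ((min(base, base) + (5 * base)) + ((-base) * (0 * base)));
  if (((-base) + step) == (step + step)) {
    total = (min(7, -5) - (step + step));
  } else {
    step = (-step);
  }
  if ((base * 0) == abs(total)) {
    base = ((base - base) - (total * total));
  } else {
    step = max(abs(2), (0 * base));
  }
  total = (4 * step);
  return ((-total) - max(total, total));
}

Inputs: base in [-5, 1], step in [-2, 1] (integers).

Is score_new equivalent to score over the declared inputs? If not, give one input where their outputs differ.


Evaluate both at base=0, step=0.
score: total=0, then (((-base) + (1 * step)) == (step + step)) is true, then total=0, then ((base * 0) == abs(total)) is true, then base=0, then total=0, then returns 0
score_new: total=0, then (((-base) + step) == (step + step)) is true, then total=-5, then ((base * 0) == abs(total)) is false, then step=2, then total=8, then returns -16
0 vs -16 — the two versions disagree here.
verdict: not equivalent; witness: base=0, step=0


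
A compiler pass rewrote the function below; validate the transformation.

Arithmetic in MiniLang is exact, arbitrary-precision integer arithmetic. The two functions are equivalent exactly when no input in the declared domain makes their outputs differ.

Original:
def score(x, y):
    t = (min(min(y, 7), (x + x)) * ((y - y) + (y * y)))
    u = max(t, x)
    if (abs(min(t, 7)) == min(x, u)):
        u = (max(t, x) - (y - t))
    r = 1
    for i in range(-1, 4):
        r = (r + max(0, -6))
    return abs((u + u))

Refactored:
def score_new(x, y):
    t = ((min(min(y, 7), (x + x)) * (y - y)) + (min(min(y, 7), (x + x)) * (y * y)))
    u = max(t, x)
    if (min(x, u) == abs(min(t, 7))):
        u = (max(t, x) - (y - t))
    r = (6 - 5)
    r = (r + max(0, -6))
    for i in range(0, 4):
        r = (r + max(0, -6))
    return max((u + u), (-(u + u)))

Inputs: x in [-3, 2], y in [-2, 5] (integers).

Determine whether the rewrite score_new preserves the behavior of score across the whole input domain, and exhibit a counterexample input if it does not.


This is a faithful refactor — loop structure differs; also arithmetic usage differs; also min/max/abs usage differs; also statement counts differ; also constant usage differs, but the computed results match everywhere.
Tracing x=0, y=4: score: t becomes 0; next u becomes 0; next (abs(min(t, 7)) == min(x, u)) evaluates to true; next u becomes -4; next r becomes 1; next at i=-1:; next r becomes 1; next at i=0:; next r becomes 1; next at i=1:; next r becomes 1; next at i=2:; next r becomes 1; next at i=3:; next r becomes 1; next final value 8 | score_new: t becomes 0; next u becomes 0; next (min(x, u) == abs(min(t, 7))) evaluates to true; next u becomes -4; next r becomes 1; next r becomes 1; next at i=0:; next r becomes 1; next at i=1:; next r becomes 1; next at i=2:; next r becomes 1; next at i=3:; next r becomes 1; next final value 8 — matching result 8.
Sweeping the whole domain (48 inputs) finds no disagreement.
verdict: equivalent


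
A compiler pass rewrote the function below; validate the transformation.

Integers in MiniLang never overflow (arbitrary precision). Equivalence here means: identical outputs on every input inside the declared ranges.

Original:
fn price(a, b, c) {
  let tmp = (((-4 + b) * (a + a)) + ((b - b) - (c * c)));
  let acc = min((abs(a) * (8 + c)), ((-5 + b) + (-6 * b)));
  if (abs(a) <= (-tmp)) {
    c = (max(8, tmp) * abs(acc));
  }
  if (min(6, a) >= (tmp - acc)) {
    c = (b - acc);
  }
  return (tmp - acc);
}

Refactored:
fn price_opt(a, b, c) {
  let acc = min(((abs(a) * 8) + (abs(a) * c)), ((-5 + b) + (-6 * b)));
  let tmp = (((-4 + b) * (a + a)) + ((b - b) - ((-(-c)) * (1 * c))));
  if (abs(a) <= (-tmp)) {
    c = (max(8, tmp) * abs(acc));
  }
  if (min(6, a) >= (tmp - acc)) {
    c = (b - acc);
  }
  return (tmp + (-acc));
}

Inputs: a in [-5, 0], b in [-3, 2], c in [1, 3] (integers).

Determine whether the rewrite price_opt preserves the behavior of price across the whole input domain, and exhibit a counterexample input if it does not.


Comparing the listings, the differences include: min/max/abs usage differs; arithmetic usage differs; constant usage differs.
One worked example (a=-3, b=-3, c=1) — price: tmp=41, then acc=10, then (abs(a) <= (-tmp)) is false, then (min(6, a) >= (tmp - acc)) is false, then returns 31; price_opt: acc=10, then tmp=41, then (abs(a) <= (-tmp)) is false, then (min(6, a) >= (tmp - acc)) is false, then returns 31; agreement on 31.
Every one of the 108 inputs gives matching results.
verdict: equivalent


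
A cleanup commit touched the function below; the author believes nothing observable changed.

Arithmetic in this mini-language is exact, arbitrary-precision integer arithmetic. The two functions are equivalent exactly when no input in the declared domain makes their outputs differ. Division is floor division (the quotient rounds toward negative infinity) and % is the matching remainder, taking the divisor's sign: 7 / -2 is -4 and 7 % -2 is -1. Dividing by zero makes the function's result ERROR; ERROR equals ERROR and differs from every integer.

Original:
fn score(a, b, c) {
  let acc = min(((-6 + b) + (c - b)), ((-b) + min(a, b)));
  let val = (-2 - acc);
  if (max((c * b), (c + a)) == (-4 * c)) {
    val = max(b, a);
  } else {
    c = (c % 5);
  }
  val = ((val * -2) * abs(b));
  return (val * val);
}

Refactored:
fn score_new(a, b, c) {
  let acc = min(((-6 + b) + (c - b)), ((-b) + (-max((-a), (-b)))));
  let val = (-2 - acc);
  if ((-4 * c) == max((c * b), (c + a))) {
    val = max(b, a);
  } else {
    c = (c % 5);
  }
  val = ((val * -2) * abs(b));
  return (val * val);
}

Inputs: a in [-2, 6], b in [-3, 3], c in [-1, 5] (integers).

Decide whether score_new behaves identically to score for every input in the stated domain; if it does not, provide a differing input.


Equivalent — the differences include min/max/abs usage differs, yet no declared input distinguishes the two.
One worked example (a=3, b=1, c=1) — score: acc := -5 | val := 3 | (max((c * b), (c + a)) == (-4 * c)): false | c := 1 | val := -6 | result 36; score_new: acc := -5 | val := 3 | ((-4 * c) == max((c * b), (c + a))): false | c := 1 | val := -6 | result 36; agreement on 36.
Sweeping the whole domain (441 inputs) finds no disagreement.
verdict: equivalent


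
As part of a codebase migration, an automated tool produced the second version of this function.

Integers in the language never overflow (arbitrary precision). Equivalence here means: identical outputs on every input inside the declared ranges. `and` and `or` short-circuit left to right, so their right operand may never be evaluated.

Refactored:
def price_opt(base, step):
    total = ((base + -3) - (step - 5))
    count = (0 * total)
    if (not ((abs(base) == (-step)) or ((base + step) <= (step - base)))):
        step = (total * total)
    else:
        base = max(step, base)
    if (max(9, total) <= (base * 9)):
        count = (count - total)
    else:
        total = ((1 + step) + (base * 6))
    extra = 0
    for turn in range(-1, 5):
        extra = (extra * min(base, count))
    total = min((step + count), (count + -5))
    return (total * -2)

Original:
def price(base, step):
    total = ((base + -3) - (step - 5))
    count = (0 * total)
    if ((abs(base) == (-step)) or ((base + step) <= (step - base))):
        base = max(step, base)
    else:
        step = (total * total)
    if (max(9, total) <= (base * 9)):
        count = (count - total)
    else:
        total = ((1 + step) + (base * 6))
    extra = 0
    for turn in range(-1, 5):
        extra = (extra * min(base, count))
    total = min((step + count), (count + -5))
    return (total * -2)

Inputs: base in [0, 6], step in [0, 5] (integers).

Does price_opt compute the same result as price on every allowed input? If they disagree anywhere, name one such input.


Differences: boolean connective usage differs — yet all 42 inputs agree.
verdict: equivalent


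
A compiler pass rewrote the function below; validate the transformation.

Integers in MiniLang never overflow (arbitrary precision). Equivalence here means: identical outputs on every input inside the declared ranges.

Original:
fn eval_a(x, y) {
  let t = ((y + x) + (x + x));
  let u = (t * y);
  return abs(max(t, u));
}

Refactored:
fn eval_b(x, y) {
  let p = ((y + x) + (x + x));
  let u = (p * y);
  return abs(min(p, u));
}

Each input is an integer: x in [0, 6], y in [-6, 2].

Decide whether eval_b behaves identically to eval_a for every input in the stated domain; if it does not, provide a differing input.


Take x=0, y=-6.
eval_a: t = -6; u = 36; return 36
eval_b: p = -6; u = 36; return 6
36 vs 6 — the two versions disagree here.
verdict: not equivalent; witness: x=0, y=-6


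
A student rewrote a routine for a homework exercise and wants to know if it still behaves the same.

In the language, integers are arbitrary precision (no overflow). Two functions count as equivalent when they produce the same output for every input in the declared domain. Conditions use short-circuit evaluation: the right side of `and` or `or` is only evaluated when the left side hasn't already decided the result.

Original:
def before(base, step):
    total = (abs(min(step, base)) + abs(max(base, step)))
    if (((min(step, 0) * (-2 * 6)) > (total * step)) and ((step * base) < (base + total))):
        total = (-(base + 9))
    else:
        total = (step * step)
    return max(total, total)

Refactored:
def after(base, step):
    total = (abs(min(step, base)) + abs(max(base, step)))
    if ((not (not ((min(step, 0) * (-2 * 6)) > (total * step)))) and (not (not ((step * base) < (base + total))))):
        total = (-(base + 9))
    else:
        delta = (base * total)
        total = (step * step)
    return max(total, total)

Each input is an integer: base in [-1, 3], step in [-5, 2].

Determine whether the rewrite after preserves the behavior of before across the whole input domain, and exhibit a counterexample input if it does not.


Reading the diff, among the changes: arithmetic usage differs, plus local variable names differ, plus statement counts differ, plus boolean connective usage differs.
Spot check at base=3, step=-4 — before: total=7, then (((min(step, 0) * (-2 * 6)) > (total * step)) and ((step * base) < (base + total))) is true, then total=-12, then returns -12. after: total=7, then ((not (not ((min(step, 0) * (-2 * 6)) > (total * step)))) and (not (not ((step * base) < (base + total))))) is true, then total=-12, then returns -12. Both give -12.
Checked all 40 inputs in the declared domain: the outputs agree on every one.
verdict: equivalent


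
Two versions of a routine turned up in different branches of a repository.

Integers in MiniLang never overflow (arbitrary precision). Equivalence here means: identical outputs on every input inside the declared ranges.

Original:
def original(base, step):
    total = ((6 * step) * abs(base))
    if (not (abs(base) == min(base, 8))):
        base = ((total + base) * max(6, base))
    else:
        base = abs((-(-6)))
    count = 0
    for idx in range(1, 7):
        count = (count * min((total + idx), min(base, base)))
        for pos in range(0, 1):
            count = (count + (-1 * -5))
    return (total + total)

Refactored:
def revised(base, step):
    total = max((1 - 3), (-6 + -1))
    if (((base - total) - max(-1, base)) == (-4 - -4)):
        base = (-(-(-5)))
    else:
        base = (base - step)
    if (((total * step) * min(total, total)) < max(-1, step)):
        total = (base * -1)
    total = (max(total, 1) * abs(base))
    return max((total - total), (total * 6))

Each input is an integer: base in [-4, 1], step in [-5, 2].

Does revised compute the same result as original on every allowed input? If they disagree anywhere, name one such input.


Take base=-4, step=-5.
original: total becomes -120; next (not (abs(base) == min(base, 8))) evaluates to true; next base becomes -744; next count becomes 0; next at idx=1:; next count becomes 0; next at pos=0:; next count becomes 5; next at idx=2:; next count becomes -3720; next at pos=0:; next count becomes -3715; next at idx=3:; next count becomes 2763960; next at pos=0:; next count becomes 2763965; next at idx=4:; next count becomes -2056389960; next at pos=0:; next count becomes -2056389955; next at idx=5:; next count becomes 1529954126520; next at pos=0:; next count becomes 1529954126525; next at idx=6:; next count becomes -1138285870134600; next at pos=0:; next count becomes -1138285870134595; next final value -240
revised: total becomes -2; next (((base - total) - max(-1, base)) == (-4 - -4)) evaluates to false; next base becomes 1; next (((total * step) * min(total, total)) < max(-1, step)) evaluates to true; next total becomes -1; next total becomes 1; next final value 6
-240 and 6 differ, so these are not the same function on this domain.
verdict: not equivalent; witness: base=-4, step=-5


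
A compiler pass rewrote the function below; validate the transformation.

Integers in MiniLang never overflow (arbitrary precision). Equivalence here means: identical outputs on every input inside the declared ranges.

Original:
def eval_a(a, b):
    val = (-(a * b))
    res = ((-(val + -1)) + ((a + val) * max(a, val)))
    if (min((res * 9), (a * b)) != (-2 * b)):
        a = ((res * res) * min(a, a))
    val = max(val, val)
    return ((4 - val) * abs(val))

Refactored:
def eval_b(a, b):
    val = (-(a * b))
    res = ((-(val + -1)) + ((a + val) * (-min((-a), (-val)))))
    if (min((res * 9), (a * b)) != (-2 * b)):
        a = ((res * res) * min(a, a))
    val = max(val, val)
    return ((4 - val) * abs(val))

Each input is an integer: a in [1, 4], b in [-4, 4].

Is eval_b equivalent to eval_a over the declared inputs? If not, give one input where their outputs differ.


Reading the diff, among the changes: min/max/abs usage differs.
Spot check at a=4, b=1 — eval_a: val := -4 | res := 5 | (min((res * 9), (a * b)) != (-2 * b)): true | a := 100 | val := -4 | result 32. eval_b: val := -4 | res := 5 | (min((res * 9), (a * b)) != (-2 * b)): true | a := 100 | val := -4 | result 32. Both give 32.
An exhaustive pass over the 36 declared inputs shows identical outputs.
verdict: equivalent
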